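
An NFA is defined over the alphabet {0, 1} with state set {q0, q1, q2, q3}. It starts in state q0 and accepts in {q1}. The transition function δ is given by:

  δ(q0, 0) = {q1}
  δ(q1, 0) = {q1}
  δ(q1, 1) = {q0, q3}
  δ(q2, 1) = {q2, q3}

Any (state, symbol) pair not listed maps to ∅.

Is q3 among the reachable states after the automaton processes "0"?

No

Start in {q0}.
Read '0': q0→{q1}; now {q1}.
State q3 is not in {q1}.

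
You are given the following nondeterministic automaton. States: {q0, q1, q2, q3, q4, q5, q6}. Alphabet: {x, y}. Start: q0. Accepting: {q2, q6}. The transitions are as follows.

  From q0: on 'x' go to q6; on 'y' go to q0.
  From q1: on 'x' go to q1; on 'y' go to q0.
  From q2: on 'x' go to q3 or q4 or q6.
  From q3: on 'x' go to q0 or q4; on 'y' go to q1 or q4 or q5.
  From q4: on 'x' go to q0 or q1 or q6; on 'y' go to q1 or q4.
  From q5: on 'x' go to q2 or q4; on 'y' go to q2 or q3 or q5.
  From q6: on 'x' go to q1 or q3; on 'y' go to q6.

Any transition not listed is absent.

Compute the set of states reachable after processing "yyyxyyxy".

Start in {q0}.
Read 'y': q0→{q0}; now {q0}.
Read 'y': q0→{q0}; now {q0}.
Read 'y': q0→{q0}; now {q0}.
Read 'x': q0→{q6}; now {q6}.
Read 'y': q6→{q6}; now {q6}.
Read 'y': q6→{q6}; now {q6}.
Read 'x': q6→{q1, q3}; now {q1, q3}.
Read 'y': q1→{q0}, q3→{q1, q4, q5}; now {q0, q1, q4, q5}.

{q0, q1, q4, q5}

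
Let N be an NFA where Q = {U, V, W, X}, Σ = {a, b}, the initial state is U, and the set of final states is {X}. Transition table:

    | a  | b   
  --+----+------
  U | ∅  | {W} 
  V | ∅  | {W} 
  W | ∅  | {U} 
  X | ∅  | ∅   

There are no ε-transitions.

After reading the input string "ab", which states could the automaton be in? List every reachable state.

Start in {U}.
Read 'a': U→∅; now ∅.
The set is empty and remains empty for the remaining 1 symbol.

∅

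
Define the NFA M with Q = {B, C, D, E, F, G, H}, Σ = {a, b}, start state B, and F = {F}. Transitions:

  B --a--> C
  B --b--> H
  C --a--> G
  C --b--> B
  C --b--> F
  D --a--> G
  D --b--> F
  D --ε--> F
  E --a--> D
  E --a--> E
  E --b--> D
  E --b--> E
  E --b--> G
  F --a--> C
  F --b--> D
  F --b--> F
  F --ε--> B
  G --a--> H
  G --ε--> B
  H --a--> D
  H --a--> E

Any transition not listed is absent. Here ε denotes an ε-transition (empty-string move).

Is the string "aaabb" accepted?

Start in {B}.
Read 'a': {B} → {C}.
Read 'a': {C} → {B, G}.
Read 'a': {B, G} → {C, H}.
Read 'b': {C, H} → {B, F}.
Read 'b': {B, F} → {B, D, F, H}.
The final set {B, D, F, H} contains the accepting state F.

Yes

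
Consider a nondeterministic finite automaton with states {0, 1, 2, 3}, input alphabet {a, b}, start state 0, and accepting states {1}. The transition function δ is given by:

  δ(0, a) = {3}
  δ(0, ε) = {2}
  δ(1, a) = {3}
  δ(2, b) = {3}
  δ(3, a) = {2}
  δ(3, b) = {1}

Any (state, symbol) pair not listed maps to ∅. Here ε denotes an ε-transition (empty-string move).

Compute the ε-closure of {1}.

Begin with {1}.
No ε-moves leave this set, so the closure equals the set itself.

{1}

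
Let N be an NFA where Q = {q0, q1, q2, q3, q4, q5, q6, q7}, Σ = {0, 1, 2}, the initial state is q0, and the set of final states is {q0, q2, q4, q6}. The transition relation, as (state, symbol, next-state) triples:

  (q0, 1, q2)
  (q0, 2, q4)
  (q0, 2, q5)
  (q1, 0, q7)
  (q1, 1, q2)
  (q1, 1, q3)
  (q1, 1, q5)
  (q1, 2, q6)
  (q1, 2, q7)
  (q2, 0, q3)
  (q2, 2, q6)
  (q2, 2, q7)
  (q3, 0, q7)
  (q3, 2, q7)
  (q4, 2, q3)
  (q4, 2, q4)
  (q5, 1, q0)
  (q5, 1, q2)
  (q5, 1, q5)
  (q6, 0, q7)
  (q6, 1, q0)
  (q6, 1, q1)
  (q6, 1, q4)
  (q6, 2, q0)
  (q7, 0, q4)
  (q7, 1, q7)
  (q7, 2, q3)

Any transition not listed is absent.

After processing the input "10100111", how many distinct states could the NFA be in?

Start in {q0}.
Read '1': q0→{q2}; now {q2}.
Read '0': q2→{q3}; now {q3}.
Read '1': q3→∅; now ∅.
The set is empty and remains empty for the remaining 5 symbols.
That set has 0 states.

0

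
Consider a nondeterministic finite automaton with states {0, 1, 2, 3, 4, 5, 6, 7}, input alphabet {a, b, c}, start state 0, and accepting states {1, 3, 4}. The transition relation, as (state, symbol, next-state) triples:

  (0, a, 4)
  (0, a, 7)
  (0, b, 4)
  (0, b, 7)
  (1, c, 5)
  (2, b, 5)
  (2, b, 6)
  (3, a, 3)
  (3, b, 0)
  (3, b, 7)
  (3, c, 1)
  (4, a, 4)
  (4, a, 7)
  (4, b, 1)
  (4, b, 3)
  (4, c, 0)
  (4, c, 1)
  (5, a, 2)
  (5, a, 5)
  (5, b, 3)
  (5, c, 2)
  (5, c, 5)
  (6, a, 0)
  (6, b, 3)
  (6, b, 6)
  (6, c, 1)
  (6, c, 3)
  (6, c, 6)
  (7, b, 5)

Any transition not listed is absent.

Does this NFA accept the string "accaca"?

No

Start in {0}.
Read 'a': 0→{4, 7}; now {4, 7}.
Read 'c': 4→{0, 1}, 7→∅; now {0, 1}.
Read 'c': 0→∅, 1→{5}; now {5}.
Read 'a': 5→{2, 5}; now {2, 5}.
Read 'c': 2→∅, 5→{2, 5}; now {2, 5}.
Read 'a': 2→∅, 5→{2, 5}; now {2, 5}.
The final set {2, 5} contains no accepting state.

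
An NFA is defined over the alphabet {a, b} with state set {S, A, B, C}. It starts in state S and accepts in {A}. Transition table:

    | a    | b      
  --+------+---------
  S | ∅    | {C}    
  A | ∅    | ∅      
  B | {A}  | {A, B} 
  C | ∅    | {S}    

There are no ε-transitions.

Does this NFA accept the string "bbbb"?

No

Start in {S}.
Read 'b': S→{C}; now {C}.
Read 'b': C→{S}; now {S}.
Read 'b': S→{C}; now {C}.
Read 'b': C→{S}; now {S}.
The final set {S} contains no accepting state.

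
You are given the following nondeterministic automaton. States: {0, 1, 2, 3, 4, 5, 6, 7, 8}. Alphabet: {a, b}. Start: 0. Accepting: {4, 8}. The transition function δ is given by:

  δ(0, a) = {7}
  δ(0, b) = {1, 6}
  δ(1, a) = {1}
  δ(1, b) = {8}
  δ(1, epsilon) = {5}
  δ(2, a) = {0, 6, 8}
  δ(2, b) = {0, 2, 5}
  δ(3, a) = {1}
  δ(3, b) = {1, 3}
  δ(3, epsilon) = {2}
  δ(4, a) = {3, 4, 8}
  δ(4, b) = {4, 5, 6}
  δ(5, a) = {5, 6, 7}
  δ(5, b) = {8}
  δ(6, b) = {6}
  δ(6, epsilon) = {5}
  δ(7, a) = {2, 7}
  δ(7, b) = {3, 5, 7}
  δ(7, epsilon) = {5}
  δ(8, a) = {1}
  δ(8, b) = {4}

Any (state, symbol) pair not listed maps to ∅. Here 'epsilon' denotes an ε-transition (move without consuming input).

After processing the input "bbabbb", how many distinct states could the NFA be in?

Start in {0}.
Read 'b': {0} → {1, 5, 6}.
Read 'b': {1, 5, 6} → {5, 6, 8}.
Read 'a': {5, 6, 8} → {1, 5, 6, 7}.
Read 'b': {1, 5, 6, 7} → {2, 3, 5, 6, 7, 8}.
Read 'b': {2, 3, 5, 6, 7, 8} → {0, 1, 2, 3, 4, 5, 6, 7, 8}.
Read 'b': {0, 1, 2, 3, 4, 5, 6, 7, 8} → {0, 1, 2, 3, 4, 5, 6, 7, 8}.
That set has 9 states.

9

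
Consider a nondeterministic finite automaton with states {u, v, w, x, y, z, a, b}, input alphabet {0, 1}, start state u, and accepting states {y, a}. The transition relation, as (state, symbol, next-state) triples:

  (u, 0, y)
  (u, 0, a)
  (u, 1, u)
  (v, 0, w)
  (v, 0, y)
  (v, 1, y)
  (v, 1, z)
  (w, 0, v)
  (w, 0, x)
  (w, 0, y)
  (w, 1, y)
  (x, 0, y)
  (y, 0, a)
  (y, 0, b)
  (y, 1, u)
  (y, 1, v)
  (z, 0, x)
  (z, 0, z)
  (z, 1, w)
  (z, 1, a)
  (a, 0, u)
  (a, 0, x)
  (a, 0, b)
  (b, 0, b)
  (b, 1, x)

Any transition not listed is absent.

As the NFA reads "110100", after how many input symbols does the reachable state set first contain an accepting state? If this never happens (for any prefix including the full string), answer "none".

3

Start in {u}.
Read '1': u→{u}; now {u}.
Read '1': u→{u}; now {u}.
Read '0': u→{y, a}; now {y, a}.
None of the earlier sets intersect F, but {y, a} does.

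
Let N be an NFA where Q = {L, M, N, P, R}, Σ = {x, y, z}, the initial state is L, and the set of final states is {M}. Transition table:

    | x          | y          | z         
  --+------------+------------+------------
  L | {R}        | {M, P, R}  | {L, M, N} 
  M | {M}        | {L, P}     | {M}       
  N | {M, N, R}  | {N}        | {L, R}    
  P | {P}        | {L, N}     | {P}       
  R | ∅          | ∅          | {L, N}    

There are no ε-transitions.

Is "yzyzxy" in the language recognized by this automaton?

No

Start in {L}.
Read 'y': L→{M, P, R}; now {M, P, R}.
Read 'z': M→{M}, P→{P}, R→{L, N}; now {L, M, N, P}.
Read 'y': L→{M, P, R}, M→{L, P}, N→{N}, P→{L, N}; now {L, M, N, P, R}.
Read 'z': L→{L, M, N}, M→{M}, N→{L, R}, P→{P}, R→{L, N}; now {L, M, N, P, R}.
Read 'x': L→{R}, M→{M}, N→{M, N, R}, P→{P}, R→∅; now {M, N, P, R}.
Read 'y': M→{L, P}, N→{N}, P→{L, N}, R→∅; now {L, N, P}.
The final set {L, N, P} contains no accepting state.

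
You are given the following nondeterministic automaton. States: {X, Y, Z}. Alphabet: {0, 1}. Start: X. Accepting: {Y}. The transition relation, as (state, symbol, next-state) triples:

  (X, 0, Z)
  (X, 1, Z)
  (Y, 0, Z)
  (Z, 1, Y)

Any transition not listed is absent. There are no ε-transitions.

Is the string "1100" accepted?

No

Start in {X}.
Read '1': {X} → {Z}.
Read '1': {Z} → {Y}.
Read '0': {Y} → {Z}.
Read '0': {Z} → ∅.
The final set ∅ contains no accepting state.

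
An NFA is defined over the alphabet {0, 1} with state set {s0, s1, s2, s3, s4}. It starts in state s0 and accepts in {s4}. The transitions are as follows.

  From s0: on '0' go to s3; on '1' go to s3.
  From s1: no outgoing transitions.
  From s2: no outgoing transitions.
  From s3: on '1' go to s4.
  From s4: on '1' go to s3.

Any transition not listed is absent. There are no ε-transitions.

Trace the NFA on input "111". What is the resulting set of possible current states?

{s3}

Start in {s0}.
Read '1': {s0} → {s3}.
Read '1': {s3} → {s4}.
Read '1': {s4} → {s3}.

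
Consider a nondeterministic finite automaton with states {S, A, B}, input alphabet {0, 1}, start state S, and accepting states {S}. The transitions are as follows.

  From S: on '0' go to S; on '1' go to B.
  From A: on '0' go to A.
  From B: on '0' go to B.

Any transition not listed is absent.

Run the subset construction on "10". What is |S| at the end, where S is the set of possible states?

1

Start in {S}.
Read '1': S→{B}; now {B}.
Read '0': B→{B}; now {B}.
That set has 1 state.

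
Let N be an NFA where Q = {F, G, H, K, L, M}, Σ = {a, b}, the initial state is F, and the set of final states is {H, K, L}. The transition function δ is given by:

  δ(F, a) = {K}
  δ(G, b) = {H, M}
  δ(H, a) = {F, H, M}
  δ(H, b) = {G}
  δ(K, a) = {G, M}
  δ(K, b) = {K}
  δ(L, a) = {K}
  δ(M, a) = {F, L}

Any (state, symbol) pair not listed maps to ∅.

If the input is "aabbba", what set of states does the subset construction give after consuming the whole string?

{F, H, L, M}

Start in {F}.
Read 'a': F→{K}; now {K}.
Read 'a': K→{G, M}; now {G, M}.
Read 'b': G→{H, M}, M→∅; now {H, M}.
Read 'b': H→{G}, M→∅; now {G}.
Read 'b': G→{H, M}; now {H, M}.
Read 'a': H→{F, H, M}, M→{F, L}; now {F, H, L, M}.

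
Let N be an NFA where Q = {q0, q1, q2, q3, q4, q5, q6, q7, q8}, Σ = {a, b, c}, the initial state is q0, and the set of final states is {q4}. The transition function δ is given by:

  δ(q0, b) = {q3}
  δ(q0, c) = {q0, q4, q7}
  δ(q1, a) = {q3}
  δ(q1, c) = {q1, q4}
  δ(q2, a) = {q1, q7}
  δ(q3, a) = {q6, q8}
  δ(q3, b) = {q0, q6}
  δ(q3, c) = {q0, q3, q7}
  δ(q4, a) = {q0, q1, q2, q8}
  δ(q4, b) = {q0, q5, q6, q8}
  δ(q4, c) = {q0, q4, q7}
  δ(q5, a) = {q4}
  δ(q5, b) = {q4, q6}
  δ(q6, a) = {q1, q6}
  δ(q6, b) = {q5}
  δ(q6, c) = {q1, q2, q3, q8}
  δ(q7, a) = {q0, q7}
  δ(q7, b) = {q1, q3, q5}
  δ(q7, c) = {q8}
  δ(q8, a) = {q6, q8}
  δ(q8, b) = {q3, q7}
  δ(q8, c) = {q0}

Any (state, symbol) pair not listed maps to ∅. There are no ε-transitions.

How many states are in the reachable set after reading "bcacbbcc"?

Start in {q0}.
Read 'b': {q0} → {q3}.
Read 'c': {q3} → {q0, q3, q7}.
Read 'a': {q0, q3, q7} → {q0, q6, q7, q8}.
Read 'c': {q0, q6, q7, q8} → {q0, q1, q2, q3, q4, q7, q8}.
Read 'b': {q0, q1, q2, q3, q4, q7, q8} → {q0, q1, q3, q5, q6, q7, q8}.
Read 'b': {q0, q1, q3, q5, q6, q7, q8} → {q0, q1, q3, q4, q5, q6, q7}.
Read 'c': {q0, q1, q3, q4, q5, q6, q7} → {q0, q1, q2, q3, q4, q7, q8}.
Read 'c': {q0, q1, q2, q3, q4, q7, q8} → {q0, q1, q3, q4, q7, q8}.
That set has 6 states.

6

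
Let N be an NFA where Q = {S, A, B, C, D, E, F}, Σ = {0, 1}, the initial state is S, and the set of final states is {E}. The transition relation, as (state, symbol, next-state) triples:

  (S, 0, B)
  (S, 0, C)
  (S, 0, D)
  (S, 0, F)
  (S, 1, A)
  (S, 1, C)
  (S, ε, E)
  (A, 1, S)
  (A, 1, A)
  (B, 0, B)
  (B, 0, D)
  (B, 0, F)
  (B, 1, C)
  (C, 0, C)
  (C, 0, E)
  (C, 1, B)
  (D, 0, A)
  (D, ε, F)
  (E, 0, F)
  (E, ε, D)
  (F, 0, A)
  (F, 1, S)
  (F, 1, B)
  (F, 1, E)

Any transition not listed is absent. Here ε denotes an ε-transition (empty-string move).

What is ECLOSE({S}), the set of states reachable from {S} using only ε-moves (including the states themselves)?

Begin with {S}.
ε-move S → E; add E.
ε-move E → D; add D.
ε-move D → F; add F.

{S, D, E, F}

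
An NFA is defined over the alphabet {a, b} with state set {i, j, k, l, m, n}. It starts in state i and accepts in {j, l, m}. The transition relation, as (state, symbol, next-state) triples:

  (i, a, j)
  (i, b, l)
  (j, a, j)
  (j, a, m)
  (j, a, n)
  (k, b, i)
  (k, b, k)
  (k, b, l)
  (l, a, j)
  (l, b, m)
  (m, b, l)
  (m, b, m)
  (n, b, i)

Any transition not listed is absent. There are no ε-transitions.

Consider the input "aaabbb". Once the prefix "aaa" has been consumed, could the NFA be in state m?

Start in {i}.
Read 'a': {i} → {j}.
Read 'a': {j} → {j, m, n}.
Read 'a': {j, m, n} → {j, m, n}.
State m is in {j, m, n}.

Yes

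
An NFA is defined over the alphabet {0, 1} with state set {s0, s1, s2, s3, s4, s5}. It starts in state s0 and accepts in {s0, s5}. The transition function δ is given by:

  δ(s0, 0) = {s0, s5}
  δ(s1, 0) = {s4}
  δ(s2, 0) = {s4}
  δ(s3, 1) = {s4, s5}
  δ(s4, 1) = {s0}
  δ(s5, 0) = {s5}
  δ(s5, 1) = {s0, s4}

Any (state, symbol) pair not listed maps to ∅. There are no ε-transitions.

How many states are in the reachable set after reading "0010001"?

Start in {s0}.
Read '0': s0→{s0, s5}; now {s0, s5}.
Read '0': s0→{s0, s5}, s5→{s5}; now {s0, s5}.
Read '1': s0→∅, s5→{s0, s4}; now {s0, s4}.
Read '0': s0→{s0, s5}, s4→∅; now {s0, s5}.
Read '0': s0→{s0, s5}, s5→{s5}; now {s0, s5}.
Read '0': s0→{s0, s5}, s5→{s5}; now {s0, s5}.
Read '1': s0→∅, s5→{s0, s4}; now {s0, s4}.
That set has 2 states.

2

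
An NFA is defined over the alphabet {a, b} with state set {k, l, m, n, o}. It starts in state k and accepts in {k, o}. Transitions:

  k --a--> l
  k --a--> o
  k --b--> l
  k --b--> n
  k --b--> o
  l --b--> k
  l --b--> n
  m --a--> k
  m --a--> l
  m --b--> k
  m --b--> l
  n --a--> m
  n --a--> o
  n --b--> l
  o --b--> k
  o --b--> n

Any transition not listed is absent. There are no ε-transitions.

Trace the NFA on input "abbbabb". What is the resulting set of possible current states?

Start in {k}.
Read 'a': k→{l, o}; now {l, o}.
Read 'b': l→{k, n}, o→{k, n}; now {k, n}.
Read 'b': k→{l, n, o}, n→{l}; now {l, n, o}.
Read 'b': l→{k, n}, n→{l}, o→{k, n}; now {k, l, n}.
Read 'a': k→{l, o}, l→∅, n→{m, o}; now {l, m, o}.
Read 'b': l→{k, n}, m→{k, l}, o→{k, n}; now {k, l, n}.
Read 'b': k→{l, n, o}, l→{k, n}, n→{l}; now {k, l, n, o}.

{k, l, n, o}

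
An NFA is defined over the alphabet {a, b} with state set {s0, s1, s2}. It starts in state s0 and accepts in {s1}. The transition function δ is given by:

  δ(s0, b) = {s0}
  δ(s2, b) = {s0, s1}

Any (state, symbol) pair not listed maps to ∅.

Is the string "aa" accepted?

Start in {s0}.
Read 'a': {s0} → ∅.
The set is empty and remains empty for the remaining 1 symbol.
The final set ∅ contains no accepting state.

No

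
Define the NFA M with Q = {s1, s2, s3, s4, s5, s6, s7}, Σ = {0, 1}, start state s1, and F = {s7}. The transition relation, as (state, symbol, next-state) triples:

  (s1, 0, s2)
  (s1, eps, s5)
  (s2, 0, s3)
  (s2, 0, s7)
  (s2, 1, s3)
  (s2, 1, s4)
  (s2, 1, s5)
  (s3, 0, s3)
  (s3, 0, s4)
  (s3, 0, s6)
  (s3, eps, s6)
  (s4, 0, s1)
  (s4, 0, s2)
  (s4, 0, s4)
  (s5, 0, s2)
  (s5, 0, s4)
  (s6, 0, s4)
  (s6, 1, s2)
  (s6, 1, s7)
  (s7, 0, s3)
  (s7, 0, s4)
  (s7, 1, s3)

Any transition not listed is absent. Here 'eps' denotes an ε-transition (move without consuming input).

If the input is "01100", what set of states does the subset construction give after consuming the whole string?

{s1, s2, s3, s4, s5, s6}

Start: ε-closure({s1}) = {s1, s5}.
Read '0': s1→{s2}, s5→{s2, s4}; now {s2, s4}.
Read '1': s2→{s3, s4, s5}, s4→∅; union {s3, s4, s5}; ε-closure = {s3, s4, s5, s6}.
Read '1': s3→∅, s4→∅, s5→∅, s6→{s2, s7}; now {s2, s7}.
Read '0': s2→{s3, s7}, s7→{s3, s4}; union {s3, s4, s7}; ε-closure = {s3, s4, s6, s7}.
Read '0': s3→{s3, s4, s6}, s4→{s1, s2, s4}, s6→{s4}, s7→{s3, s4}; union {s1, s2, s3, s4, s6}; ε-closure = {s1, s2, s3, s4, s5, s6}.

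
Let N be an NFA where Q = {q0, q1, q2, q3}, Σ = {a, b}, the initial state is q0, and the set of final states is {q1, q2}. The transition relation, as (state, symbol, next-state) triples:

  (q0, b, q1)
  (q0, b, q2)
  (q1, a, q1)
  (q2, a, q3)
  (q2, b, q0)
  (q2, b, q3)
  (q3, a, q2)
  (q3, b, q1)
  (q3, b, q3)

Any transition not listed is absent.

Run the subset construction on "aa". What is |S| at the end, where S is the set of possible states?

0

Start in {q0}.
Read 'a': q0→∅; now ∅.
The set is empty and remains empty for the remaining 1 symbol.
That set has 0 states.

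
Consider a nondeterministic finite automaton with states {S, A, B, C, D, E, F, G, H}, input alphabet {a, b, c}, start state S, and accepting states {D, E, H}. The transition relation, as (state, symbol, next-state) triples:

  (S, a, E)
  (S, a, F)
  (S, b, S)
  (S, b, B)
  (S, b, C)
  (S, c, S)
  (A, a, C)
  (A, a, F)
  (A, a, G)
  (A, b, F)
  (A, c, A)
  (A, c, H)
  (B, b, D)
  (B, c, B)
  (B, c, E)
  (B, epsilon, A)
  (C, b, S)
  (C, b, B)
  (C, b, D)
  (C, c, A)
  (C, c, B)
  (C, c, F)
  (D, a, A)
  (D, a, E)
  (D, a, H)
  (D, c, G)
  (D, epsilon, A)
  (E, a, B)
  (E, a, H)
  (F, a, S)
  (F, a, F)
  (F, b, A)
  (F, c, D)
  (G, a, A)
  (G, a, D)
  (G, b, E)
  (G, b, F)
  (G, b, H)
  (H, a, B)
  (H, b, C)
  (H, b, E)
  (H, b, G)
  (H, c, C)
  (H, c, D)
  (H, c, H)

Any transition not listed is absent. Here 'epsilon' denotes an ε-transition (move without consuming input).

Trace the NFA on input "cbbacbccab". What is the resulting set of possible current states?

{S, A, B, C, D, E, F, G, H}

Start in {S}.
Read 'c': S→{S}; now {S}.
Read 'b': S→{S, B, C}; union {S, B, C}; ε-closure = {S, A, B, C}.
Read 'b': S→{S, B, C}, A→{F}, B→{D}, C→{S, B, D}; union {S, B, C, D, F}; ε-closure = {S, A, B, C, D, F}.
Read 'a': S→{E, F}, A→{C, F, G}, B→∅, C→∅, D→{A, E, H}, F→{S, F}; now {S, A, C, E, F, G, H}.
Read 'c': S→{S}, A→{A, H}, C→{A, B, F}, E→∅, F→{D}, G→∅, H→{C, D, H}; now {S, A, B, C, D, F, H}.
Read 'b': S→{S, B, C}, A→{F}, B→{D}, C→{S, B, D}, D→∅, F→{A}, H→{C, E, G}; now {S, A, B, C, D, E, F, G}.
Read 'c': S→{S}, A→{A, H}, B→{B, E}, C→{A, B, F}, D→{G}, E→∅, F→{D}, G→∅; now {S, A, B, D, E, F, G, H}.
Read 'c': S→{S}, A→{A, H}, B→{B, E}, D→{G}, E→∅, F→{D}, G→∅, H→{C, D, H}; now {S, A, B, C, D, E, G, H}.
Read 'a': S→{E, F}, A→{C, F, G}, B→∅, C→∅, D→{A, E, H}, E→{B, H}, G→{A, D}, H→{B}; now {A, B, C, D, E, F, G, H}.
Read 'b': A→{F}, B→{D}, C→{S, B, D}, D→∅, E→∅, F→{A}, G→{E, F, H}, H→{C, E, G}; now {S, A, B, C, D, E, F, G, H}.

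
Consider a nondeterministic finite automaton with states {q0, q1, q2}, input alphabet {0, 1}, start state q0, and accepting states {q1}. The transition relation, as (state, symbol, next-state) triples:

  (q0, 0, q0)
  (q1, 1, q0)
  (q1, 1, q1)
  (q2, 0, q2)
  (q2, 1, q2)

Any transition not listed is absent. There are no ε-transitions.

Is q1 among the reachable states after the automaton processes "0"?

Start in {q0}.
Read '0': {q0} → {q0}.
State q1 is not in {q0}.

No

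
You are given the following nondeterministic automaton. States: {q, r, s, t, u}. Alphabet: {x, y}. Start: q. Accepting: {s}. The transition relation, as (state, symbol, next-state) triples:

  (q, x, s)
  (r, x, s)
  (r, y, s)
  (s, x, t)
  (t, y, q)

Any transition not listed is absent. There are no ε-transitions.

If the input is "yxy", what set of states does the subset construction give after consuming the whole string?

Start in {q}.
Read 'y': {q} → ∅.
The set is empty and remains empty for the remaining 2 symbols.

∅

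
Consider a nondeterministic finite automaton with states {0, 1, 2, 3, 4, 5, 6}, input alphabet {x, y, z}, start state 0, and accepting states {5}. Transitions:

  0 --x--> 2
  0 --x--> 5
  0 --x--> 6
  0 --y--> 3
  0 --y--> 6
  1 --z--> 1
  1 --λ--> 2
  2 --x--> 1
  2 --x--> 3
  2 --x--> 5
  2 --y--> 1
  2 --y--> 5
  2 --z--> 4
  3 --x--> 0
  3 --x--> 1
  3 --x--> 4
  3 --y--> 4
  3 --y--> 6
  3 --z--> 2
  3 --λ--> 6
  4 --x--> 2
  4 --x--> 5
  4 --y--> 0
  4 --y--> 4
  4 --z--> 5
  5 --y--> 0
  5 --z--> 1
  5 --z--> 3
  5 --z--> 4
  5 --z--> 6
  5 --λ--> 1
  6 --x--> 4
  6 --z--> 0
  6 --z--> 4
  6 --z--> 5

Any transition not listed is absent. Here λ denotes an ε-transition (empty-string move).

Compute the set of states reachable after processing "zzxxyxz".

Start in {0}.
Read 'z': 0→∅; now ∅.
The set is empty and remains empty for the remaining 6 symbols.

∅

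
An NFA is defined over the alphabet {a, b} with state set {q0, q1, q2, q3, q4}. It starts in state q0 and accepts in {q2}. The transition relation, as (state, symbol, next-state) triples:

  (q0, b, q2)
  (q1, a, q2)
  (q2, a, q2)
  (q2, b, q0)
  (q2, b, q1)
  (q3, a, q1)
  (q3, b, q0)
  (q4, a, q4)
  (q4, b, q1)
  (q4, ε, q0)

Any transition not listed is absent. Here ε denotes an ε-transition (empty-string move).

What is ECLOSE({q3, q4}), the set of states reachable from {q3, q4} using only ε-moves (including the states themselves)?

Begin with {q3, q4}.
ε-move q4 → q0; add q0.

{q0, q3, q4}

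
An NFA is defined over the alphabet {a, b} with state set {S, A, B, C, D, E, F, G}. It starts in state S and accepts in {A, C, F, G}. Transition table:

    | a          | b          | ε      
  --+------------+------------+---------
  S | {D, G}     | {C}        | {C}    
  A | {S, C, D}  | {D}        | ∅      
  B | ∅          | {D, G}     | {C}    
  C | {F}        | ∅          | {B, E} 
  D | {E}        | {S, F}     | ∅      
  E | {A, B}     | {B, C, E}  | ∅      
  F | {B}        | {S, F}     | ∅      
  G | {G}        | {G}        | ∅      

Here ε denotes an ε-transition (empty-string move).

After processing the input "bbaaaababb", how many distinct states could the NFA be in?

7

Start: ε-closure({S}) = {S, B, C, E}.
Read 'b': S→{C}, B→{D, G}, C→∅, E→{B, C, E}; now {B, C, D, E, G}.
Read 'b': B→{D, G}, C→∅, D→{S, F}, E→{B, C, E}, G→{G}; now {S, B, C, D, E, F, G}.
Read 'a': S→{D, G}, B→∅, C→{F}, D→{E}, E→{A, B}, F→{B}, G→{G}; union {A, B, D, E, F, G}; ε-closure = {A, B, C, D, E, F, G}.
Read 'a': A→{S, C, D}, B→∅, C→{F}, D→{E}, E→{A, B}, F→{B}, G→{G}; now {S, A, B, C, D, E, F, G}.
Read 'a': S→{D, G}, A→{S, C, D}, B→∅, C→{F}, D→{E}, E→{A, B}, F→{B}, G→{G}; now {S, A, B, C, D, E, F, G}.
Read 'a': S→{D, G}, A→{S, C, D}, B→∅, C→{F}, D→{E}, E→{A, B}, F→{B}, G→{G}; now {S, A, B, C, D, E, F, G}.
Read 'b': S→{C}, A→{D}, B→{D, G}, C→∅, D→{S, F}, E→{B, C, E}, F→{S, F}, G→{G}; now {S, B, C, D, E, F, G}.
Read 'a': S→{D, G}, B→∅, C→{F}, D→{E}, E→{A, B}, F→{B}, G→{G}; union {A, B, D, E, F, G}; ε-closure = {A, B, C, D, E, F, G}.
Read 'b': A→{D}, B→{D, G}, C→∅, D→{S, F}, E→{B, C, E}, F→{S, F}, G→{G}; now {S, B, C, D, E, F, G}.
Read 'b': S→{C}, B→{D, G}, C→∅, D→{S, F}, E→{B, C, E}, F→{S, F}, G→{G}; now {S, B, C, D, E, F, G}.
That set has 7 states.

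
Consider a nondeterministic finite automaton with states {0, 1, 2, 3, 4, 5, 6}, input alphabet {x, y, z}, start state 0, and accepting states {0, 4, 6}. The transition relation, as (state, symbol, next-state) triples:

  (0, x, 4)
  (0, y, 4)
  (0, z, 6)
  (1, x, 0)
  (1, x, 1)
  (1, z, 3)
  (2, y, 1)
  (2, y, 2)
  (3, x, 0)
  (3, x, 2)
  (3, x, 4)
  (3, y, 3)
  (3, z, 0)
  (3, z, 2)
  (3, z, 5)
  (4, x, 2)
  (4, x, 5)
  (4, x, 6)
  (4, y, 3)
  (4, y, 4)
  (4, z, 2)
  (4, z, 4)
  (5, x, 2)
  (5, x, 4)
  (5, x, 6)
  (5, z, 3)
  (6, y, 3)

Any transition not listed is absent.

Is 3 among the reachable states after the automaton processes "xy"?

Start in {0}.
Read 'x': 0→{4}; now {4}.
Read 'y': 4→{3, 4}; now {3, 4}.
State 3 is in {3, 4}.

Yes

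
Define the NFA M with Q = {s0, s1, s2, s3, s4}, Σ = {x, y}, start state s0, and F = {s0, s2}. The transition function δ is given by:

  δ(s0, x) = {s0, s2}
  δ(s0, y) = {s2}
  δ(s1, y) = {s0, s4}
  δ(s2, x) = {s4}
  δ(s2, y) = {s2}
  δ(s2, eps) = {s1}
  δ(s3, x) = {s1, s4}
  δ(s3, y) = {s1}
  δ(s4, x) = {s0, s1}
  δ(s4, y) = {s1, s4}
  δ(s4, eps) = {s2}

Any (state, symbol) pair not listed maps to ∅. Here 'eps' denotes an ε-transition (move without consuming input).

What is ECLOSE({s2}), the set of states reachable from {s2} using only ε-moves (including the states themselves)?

Begin with {s2}.
ε-move s2 → s1; add s1.

{s1, s2}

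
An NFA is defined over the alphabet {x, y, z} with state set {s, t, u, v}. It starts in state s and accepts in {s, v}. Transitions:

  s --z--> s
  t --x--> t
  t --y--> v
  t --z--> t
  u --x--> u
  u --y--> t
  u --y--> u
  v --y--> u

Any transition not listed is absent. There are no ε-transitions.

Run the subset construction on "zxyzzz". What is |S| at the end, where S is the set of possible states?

0

Start in {s}.
Read 'z': {s} → {s}.
Read 'x': {s} → ∅.
The set is empty and remains empty for the remaining 4 symbols.
That set has 0 states.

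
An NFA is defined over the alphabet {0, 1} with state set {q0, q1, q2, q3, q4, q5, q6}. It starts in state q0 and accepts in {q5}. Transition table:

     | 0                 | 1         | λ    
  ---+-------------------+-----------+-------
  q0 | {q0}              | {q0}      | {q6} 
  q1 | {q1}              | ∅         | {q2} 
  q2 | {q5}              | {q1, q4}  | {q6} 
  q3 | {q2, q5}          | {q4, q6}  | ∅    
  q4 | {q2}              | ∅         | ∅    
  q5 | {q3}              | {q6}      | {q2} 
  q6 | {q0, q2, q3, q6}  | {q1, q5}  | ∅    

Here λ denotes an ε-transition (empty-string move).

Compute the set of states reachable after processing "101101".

Start: ε-closure({q0}) = {q0, q6}.
Read '1': {q0, q6} → {q0, q1, q2, q5, q6}.
Read '0': {q0, q1, q2, q5, q6} → {q0, q1, q2, q3, q5, q6}.
Read '1': {q0, q1, q2, q3, q5, q6} → {q0, q1, q2, q4, q5, q6}.
Read '1': {q0, q1, q2, q4, q5, q6} → {q0, q1, q2, q4, q5, q6}.
Read '0': {q0, q1, q2, q4, q5, q6} → {q0, q1, q2, q3, q5, q6}.
Read '1': {q0, q1, q2, q3, q5, q6} → {q0, q1, q2, q4, q5, q6}.

{q0, q1, q2, q4, q5, q6}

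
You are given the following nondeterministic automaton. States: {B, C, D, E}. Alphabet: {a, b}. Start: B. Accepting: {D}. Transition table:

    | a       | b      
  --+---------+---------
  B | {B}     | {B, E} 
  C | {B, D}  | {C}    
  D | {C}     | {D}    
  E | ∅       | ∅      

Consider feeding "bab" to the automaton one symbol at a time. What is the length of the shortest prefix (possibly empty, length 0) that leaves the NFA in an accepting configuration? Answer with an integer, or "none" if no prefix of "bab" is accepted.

none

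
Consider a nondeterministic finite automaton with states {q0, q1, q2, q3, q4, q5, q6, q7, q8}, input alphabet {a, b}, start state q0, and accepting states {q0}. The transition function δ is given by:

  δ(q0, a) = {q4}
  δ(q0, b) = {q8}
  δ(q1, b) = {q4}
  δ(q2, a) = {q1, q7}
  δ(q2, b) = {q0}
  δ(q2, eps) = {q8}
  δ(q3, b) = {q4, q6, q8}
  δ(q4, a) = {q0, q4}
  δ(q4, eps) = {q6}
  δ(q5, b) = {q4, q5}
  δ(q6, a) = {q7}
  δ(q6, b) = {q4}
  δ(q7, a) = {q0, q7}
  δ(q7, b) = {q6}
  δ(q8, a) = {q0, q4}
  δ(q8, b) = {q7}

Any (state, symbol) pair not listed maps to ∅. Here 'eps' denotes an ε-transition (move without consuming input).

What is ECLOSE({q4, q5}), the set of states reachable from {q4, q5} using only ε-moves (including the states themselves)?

{q4, q5, q6}

Begin with {q4, q5}.
ε-move q4 → q6; add q6.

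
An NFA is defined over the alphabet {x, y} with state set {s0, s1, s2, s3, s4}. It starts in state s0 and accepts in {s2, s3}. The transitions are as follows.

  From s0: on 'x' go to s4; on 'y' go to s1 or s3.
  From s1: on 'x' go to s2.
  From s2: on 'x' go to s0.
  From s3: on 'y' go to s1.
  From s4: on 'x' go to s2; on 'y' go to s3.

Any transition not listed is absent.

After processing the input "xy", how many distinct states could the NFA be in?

1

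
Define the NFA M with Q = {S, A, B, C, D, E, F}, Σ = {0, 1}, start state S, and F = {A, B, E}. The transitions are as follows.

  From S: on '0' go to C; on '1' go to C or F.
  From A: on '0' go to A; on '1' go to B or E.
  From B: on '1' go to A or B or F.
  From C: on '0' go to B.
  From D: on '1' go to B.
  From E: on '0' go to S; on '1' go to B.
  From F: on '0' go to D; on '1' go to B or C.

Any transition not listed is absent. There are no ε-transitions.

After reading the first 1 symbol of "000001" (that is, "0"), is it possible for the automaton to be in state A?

Start in {S}.
Read '0': {S} → {C}.
State A is not in {C}.

No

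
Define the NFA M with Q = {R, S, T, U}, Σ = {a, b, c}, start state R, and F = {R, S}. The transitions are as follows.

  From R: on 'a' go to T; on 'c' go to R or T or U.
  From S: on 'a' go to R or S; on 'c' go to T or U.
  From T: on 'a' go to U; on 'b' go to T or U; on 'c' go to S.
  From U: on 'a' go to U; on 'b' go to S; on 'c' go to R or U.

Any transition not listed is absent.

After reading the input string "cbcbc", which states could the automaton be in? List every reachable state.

Start in {R}.
Read 'c': R→{R, T, U}; now {R, T, U}.
Read 'b': R→∅, T→{T, U}, U→{S}; now {S, T, U}.
Read 'c': S→{T, U}, T→{S}, U→{R, U}; now {R, S, T, U}.
Read 'b': R→∅, S→∅, T→{T, U}, U→{S}; now {S, T, U}.
Read 'c': S→{T, U}, T→{S}, U→{R, U}; now {R, S, T, U}.

{R, S, T, U}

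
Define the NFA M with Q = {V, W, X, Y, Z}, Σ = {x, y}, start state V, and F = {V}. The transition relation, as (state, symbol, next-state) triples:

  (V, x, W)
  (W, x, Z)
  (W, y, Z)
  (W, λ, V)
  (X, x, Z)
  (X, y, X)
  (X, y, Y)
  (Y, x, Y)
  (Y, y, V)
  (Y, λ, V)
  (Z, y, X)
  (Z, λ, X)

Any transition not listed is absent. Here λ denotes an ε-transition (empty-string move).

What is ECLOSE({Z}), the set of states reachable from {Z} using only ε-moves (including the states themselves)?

{X, Z}

Begin with {Z}.
ε-move Z → X; add X.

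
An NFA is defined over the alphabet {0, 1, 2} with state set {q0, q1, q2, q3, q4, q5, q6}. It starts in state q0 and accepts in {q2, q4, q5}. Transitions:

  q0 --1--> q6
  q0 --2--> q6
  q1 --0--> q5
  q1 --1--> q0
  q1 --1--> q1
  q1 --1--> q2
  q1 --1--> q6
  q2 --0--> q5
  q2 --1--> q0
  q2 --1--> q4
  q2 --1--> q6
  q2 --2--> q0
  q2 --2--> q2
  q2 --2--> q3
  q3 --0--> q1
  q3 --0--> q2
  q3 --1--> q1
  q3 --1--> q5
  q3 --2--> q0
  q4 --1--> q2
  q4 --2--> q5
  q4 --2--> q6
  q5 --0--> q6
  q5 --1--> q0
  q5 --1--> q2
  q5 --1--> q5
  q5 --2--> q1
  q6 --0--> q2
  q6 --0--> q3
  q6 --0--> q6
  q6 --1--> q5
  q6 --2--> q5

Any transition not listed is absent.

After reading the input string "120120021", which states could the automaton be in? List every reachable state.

{q0, q2, q5}

Start in {q0}.
Read '1': {q0} → {q6}.
Read '2': {q6} → {q5}.
Read '0': {q5} → {q6}.
Read '1': {q6} → {q5}.
Read '2': {q5} → {q1}.
Read '0': {q1} → {q5}.
Read '0': {q5} → {q6}.
Read '2': {q6} → {q5}.
Read '1': {q5} → {q0, q2, q5}.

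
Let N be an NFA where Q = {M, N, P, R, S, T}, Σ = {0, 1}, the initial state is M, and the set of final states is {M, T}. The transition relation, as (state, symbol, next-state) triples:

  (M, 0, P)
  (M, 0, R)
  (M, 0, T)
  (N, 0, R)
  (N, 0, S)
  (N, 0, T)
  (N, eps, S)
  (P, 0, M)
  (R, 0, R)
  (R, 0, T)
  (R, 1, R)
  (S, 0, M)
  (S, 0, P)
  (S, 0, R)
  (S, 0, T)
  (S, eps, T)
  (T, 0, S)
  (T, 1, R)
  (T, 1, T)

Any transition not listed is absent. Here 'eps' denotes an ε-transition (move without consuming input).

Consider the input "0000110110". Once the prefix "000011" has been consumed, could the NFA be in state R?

Start in {M}.
Read '0': M→{P, R, T}; now {P, R, T}.
Read '0': P→{M}, R→{R, T}, T→{S}; now {M, R, S, T}.
Read '0': M→{P, R, T}, R→{R, T}, S→{M, P, R, T}, T→{S}; now {M, P, R, S, T}.
Read '0': M→{P, R, T}, P→{M}, R→{R, T}, S→{M, P, R, T}, T→{S}; now {M, P, R, S, T}.
Read '1': M→∅, P→∅, R→{R}, S→∅, T→{R, T}; now {R, T}.
Read '1': R→{R}, T→{R, T}; now {R, T}.
State R is in {R, T}.

Yes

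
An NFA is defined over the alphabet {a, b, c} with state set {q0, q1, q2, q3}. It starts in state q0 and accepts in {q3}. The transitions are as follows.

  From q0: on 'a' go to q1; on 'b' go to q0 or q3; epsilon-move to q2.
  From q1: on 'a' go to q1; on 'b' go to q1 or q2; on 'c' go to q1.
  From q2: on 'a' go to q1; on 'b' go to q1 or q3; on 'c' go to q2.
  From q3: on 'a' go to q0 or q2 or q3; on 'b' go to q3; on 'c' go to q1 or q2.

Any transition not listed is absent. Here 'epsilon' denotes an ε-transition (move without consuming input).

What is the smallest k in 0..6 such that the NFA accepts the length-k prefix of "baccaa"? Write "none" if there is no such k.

1

Start: ε-closure({q0}) = {q0, q2}.
Read 'b': q0→{q0, q3}, q2→{q1, q3}; union {q0, q1, q3}; ε-closure = {q0, q1, q2, q3}.
None of the earlier sets intersect F, but {q0, q1, q2, q3} does.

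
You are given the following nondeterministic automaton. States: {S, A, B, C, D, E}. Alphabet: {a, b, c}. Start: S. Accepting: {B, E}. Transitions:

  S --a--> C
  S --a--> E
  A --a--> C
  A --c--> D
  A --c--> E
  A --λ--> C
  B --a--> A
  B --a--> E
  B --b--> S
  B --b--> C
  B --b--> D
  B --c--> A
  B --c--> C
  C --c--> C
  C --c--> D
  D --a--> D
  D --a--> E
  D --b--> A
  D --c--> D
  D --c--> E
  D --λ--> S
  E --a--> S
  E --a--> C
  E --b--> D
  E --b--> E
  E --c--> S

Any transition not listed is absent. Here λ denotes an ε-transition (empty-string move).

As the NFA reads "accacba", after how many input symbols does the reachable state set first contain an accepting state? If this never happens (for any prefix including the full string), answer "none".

1

Start in {S}.
Read 'a': {S} → {C, E}.
None of the earlier sets intersect F, but {C, E} does.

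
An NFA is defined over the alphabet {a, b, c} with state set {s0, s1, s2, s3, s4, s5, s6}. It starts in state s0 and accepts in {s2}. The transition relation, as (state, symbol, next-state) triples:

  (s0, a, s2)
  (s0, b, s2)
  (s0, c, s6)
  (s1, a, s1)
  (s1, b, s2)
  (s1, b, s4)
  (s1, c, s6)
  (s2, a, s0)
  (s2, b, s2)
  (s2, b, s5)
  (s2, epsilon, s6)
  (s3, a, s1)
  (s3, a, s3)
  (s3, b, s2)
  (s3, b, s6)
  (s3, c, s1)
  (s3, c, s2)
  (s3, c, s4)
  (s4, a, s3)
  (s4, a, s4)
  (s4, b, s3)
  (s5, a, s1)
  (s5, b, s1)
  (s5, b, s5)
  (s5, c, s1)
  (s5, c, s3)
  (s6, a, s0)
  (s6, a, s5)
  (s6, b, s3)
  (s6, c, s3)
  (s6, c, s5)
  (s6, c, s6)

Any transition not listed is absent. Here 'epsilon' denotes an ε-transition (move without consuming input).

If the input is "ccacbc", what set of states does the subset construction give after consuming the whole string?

{s1, s2, s3, s4, s5, s6}

Start in {s0}.
Read 'c': s0→{s6}; now {s6}.
Read 'c': s6→{s3, s5, s6}; now {s3, s5, s6}.
Read 'a': s3→{s1, s3}, s5→{s1}, s6→{s0, s5}; now {s0, s1, s3, s5}.
Read 'c': s0→{s6}, s1→{s6}, s3→{s1, s2, s4}, s5→{s1, s3}; now {s1, s2, s3, s4, s6}.
Read 'b': s1→{s2, s4}, s2→{s2, s5}, s3→{s2, s6}, s4→{s3}, s6→{s3}; now {s2, s3, s4, s5, s6}.
Read 'c': s2→∅, s3→{s1, s2, s4}, s4→∅, s5→{s1, s3}, s6→{s3, s5, s6}; now {s1, s2, s3, s4, s5, s6}.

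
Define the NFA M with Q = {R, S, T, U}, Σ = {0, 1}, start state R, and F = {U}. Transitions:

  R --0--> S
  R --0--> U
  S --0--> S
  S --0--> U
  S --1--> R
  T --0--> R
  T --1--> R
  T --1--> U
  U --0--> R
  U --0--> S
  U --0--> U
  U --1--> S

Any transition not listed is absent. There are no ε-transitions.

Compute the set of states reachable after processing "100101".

Start in {R}.
Read '1': R→∅; now ∅.
The set is empty and remains empty for the remaining 5 symbols.

∅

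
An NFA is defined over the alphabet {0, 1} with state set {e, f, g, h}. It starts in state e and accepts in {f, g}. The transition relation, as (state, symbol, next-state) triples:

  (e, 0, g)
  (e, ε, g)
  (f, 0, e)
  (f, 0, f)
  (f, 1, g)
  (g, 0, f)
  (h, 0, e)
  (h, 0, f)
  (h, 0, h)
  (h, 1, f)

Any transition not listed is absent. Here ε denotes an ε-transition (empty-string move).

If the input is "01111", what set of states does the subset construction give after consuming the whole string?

∅

Start: ε-closure({e}) = {e, g}.
Read '0': {e, g} → {f, g}.
Read '1': {f, g} → {g}.
Read '1': {g} → ∅.
The set is empty and remains empty for the remaining 2 symbols.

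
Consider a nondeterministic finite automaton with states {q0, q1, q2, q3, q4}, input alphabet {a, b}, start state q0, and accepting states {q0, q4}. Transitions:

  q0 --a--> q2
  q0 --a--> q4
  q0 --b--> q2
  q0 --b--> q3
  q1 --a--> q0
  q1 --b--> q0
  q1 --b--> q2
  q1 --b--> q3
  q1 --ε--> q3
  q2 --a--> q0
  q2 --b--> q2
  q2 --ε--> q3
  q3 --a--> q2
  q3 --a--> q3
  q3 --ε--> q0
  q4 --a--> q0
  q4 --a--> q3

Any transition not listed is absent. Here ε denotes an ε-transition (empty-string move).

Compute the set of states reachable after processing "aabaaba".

Start in {q0}.
Read 'a': {q0} → {q0, q2, q3, q4}.
Read 'a': {q0, q2, q3, q4} → {q0, q2, q3, q4}.
Read 'b': {q0, q2, q3, q4} → {q0, q2, q3}.
Read 'a': {q0, q2, q3} → {q0, q2, q3, q4}.
Read 'a': {q0, q2, q3, q4} → {q0, q2, q3, q4}.
Read 'b': {q0, q2, q3, q4} → {q0, q2, q3}.
Read 'a': {q0, q2, q3} → {q0, q2, q3, q4}.

{q0, q2, q3, q4}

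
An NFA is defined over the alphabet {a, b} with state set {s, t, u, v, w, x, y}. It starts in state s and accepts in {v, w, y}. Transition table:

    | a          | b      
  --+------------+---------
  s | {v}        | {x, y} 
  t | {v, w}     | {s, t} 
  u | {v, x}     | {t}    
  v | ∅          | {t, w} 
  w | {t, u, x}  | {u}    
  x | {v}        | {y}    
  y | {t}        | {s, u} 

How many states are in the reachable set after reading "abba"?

3

Start in {s}.
Read 'a': {s} → {v}.
Read 'b': {v} → {t, w}.
Read 'b': {t, w} → {s, t, u}.
Read 'a': {s, t, u} → {v, w, x}.
That set has 3 states.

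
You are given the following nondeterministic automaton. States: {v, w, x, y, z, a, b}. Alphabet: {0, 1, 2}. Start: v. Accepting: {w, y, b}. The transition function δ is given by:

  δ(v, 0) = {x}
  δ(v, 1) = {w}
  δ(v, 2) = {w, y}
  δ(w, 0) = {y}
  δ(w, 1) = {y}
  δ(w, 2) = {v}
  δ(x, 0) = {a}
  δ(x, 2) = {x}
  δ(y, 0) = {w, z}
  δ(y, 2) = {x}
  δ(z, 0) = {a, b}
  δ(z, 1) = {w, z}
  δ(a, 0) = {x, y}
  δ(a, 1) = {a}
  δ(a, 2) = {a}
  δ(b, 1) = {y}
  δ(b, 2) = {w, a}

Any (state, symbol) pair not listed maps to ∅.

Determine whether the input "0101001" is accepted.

No

Start in {v}.
Read '0': v→{x}; now {x}.
Read '1': x→∅; now ∅.
The set is empty and remains empty for the remaining 5 symbols.
The final set ∅ contains no accepting state.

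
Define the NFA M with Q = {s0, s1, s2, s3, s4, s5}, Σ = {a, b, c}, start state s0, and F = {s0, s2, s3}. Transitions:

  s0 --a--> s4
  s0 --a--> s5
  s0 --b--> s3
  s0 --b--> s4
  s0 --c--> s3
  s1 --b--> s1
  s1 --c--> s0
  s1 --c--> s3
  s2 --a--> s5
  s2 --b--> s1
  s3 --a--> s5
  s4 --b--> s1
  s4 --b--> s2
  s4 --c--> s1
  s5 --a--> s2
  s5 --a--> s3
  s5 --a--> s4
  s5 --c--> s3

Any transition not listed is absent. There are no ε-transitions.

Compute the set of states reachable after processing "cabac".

Start in {s0}.
Read 'c': {s0} → {s3}.
Read 'a': {s3} → {s5}.
Read 'b': {s5} → ∅.
The set is empty and remains empty for the remaining 2 symbols.

∅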